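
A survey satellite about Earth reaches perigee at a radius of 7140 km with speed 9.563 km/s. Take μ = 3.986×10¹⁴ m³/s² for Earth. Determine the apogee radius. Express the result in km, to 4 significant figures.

r_p = 7.140×10⁶ m.
Specific energy ε = v²/2 − μ/r = -1.010×10⁷ J/kg, so a = −μ/(2ε) = 1.973×10⁷ m.
The apsides satisfy r_p + r_a = 2a, so the apogee radius is 2a − r_p = 3.232×10⁷ m = 32322 km.

apogee radius ≈ 32320 km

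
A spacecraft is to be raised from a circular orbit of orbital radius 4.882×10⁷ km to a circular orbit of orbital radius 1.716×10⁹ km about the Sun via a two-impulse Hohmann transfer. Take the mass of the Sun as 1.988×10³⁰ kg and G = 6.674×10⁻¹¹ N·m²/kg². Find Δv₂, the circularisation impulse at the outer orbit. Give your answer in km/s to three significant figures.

μ = GM = 6.674×10⁻¹¹ × 1.988×10³⁰ = 1.327×10²⁰ m³/s².
r₁ = 4.882×10⁷ km = 4.882×10¹⁰ m.
r₂ = 1.716×10⁹ km = 1.716×10¹² m.
Transfer ellipse a_t = (r₁ + r₂)/2 = 8.824×10¹¹ m.
At r₁: circular v_c1 = √(μ/r₁) = 52130 m/s; transfer-perihelion v_p = √[μ(2/r₁ − 1/a_t)] = 72700 m/s.
At r₂: circular v_c2 = √(μ/r₂) = 8793 m/s; transfer-aphelion v_a = √[μ(2/r₂ − 1/a_t)] = 2068 m/s.
Δv₂ = v_c2 − v_a = 6725 m/s.
= 6.725 km/s.

Δv ≈ 6.72 km/s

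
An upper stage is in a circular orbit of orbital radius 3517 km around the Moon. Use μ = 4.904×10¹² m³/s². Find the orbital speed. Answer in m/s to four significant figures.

v ≈ 1181 m/s

r = 3517 km = 3.517×10⁶ m.
For a circular orbit v = √(μ/r) = √(4.904×10¹² / 3.517×10⁶) = √(1.394×10⁶) = 1181 m/s.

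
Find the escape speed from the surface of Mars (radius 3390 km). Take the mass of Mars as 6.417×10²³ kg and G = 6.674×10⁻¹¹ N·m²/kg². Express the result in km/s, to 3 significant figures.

μ = GM = 6.674×10⁻¹¹ × 6.417×10²³ = 4.283×10¹³ m³/s².
r = R = 3.390×10⁶ m.
Escape speed v_esc = √(2μ/r) = √(2 × 4.283×10¹³ / 3.390×10⁶) = √(2.527×10⁷) = 5027 m/s.
= 5.027 km/s.

v_esc ≈ 5.03 km/s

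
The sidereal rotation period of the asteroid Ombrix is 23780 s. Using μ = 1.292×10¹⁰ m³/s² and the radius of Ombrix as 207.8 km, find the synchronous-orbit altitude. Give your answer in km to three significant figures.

A synchronous orbit has period T, so by Kepler's third law a = (μT²/4π²)^(1/3).
μT²/4π² = 1.292×10¹⁰ × (2.378×10⁴)² / 39.48 = 1.851×10¹⁷ m³.
a = 5.699×10⁵ m = 569.87 km.
Altitude h = a − R = 569.87 − 207.8 = 362.07 km.

h_sync ≈ 362 km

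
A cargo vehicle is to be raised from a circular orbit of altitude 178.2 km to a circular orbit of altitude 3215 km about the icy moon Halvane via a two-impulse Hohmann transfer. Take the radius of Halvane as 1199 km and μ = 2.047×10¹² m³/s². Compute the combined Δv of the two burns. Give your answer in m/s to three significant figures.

r₁ = 1199 + 178.2 = 1377.2 km = 1.3772×10⁶ m.
r₂ = 1199 + 3215 = 4414.0 km = 4.4140×10⁶ m.
Transfer ellipse a_t = (r₁ + r₂)/2 = 2.896×10⁶ m.
At r₁: circular v_c1 = √(μ/r₁) = 1219 m/s; transfer-periapsis v_p = √[μ(2/r₁ − 1/a_t)] = 1505 m/s.
Δv₁ = v_p − v_c1 = 286.1 m/s.
At r₂: circular v_c2 = √(μ/r₂) = 681.0 m/s; transfer-apoapsis v_a = √[μ(2/r₂ − 1/a_t)] = 469.6 m/s.
Δv₂ = v_c2 − v_a = 211.3 m/s.
Total Δv = Δv₁ + Δv₂ = 497.4 m/s.

Δv_total ≈ 497 m/s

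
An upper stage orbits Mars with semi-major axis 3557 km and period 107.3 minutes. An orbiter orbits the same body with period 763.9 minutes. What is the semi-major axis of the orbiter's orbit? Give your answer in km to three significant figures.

Kepler's third law: a³ ∝ T², so a₂ = a₁ (T₂/T₁)^(2/3).
T₂/T₁ = 7.119, (T₂/T₁)^(2/3) = 3.701.
a₂ = 3557 × 3.701 = 13160 km.

a₂ ≈ 13200 km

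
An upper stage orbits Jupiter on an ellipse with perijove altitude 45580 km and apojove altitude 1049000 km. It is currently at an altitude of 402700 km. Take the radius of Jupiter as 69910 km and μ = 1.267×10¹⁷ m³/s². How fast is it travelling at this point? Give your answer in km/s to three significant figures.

r_p = 69910 + 45580 = 115490 km = 1.1549×10⁸ m.
r_a = 69910 + 1049000 = 1118900 km = 1.1189×10⁹ m.
r = 69910 + 402700 = 4.7261×10⁵ km = 4.726×10⁸ m.
Semi-major axis a = (r_p + r_a)/2 = 6.1720×10⁵ km = 6.172×10⁸ m.
Vis-viva: v² = μ(2/r − 1/a) = 1.267×10¹⁷ × (4.232×10⁻⁹ − 1.620×10⁻⁹) = 3.309×10⁸ m²/s².
v = 18190 m/s = 18.19 km/s.

v ≈ 18.2 km/s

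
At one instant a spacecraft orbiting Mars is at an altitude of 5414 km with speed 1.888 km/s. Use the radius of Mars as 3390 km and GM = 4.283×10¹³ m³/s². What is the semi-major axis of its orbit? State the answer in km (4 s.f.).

r = 3390 + 5414 = 8804.0 km = 8.804×10⁶ m.
Specific orbital energy ε = v²/2 − μ/r = (1888)²/2 − 4.283×10¹³/8.804×10⁶ = -3.083×10⁶ J/kg.
Since ε = −μ/(2a), a = −μ/(2ε) = 6.947×10⁶ m = 6947.1 km.

a ≈ 6947 km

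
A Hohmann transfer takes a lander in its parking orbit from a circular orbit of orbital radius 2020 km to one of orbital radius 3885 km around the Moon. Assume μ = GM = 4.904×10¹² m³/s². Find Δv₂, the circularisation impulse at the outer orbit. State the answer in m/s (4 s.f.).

Δv ≈ 194.2 m/s

r₁ = 2020 km = 2.020×10⁶ m.
r₂ = 3885 km = 3.885×10⁶ m.
Transfer ellipse a_t = (r₁ + r₂)/2 = 2.952×10⁶ m.
At r₁: circular v_c1 = √(μ/r₁) = 1558 m/s; transfer-perilune v_p = √[μ(2/r₁ − 1/a_t)] = 1787 m/s.
At r₂: circular v_c2 = √(μ/r₂) = 1124 m/s; transfer-apolune v_a = √[μ(2/r₂ − 1/a_t)] = 929.3 m/s.
Δv₂ = v_c2 − v_a = 194.2 m/s.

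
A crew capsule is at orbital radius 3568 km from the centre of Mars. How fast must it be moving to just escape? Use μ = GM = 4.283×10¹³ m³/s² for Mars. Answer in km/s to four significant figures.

r = 3568 km = 3.568×10⁶ m.
Escape speed v_esc = √(2μ/r) = √(2 × 4.283×10¹³ / 3.568×10⁶) = √(2.401×10⁷) = 4900 m/s.
= 4.900 km/s.

v_esc ≈ 4.900 km/s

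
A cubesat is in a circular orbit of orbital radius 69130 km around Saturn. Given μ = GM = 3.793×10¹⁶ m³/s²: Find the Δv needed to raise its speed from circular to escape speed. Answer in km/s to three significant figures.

r = 69130 km = 6.913×10⁷ m.
Circular speed v_c = √(μ/r) = 23420 m/s.
Escape speed v_esc = √(2μ/r) = √2 × v_c = 33130 m/s.
Δv = v_esc − v_c = 9702 m/s = 9.702 km/s.

Δv ≈ 9.70 km/s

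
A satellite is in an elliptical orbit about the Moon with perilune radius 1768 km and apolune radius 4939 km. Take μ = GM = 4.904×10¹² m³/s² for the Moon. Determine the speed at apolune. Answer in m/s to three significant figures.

v ≈ 724 m/s

Semi-major axis a = (r_p + r_a)/2 = 3353.5 km = 3.354×10⁶ m.
Vis-viva: v² = μ(2/r − 1/a) = 4.904×10¹² × (4.049×10⁻⁷ − 2.982×10⁻⁷) = 5.235×10⁵ m²/s².
v = 723.5 m/s.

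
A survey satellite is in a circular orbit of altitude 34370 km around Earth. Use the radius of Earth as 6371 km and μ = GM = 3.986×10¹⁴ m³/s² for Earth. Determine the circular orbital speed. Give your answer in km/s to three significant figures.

v ≈ 3.13 km/s

r = 6371 + 34370 = 40741 km = 4.0741×10⁷ m.
For a circular orbit v = √(μ/r) = √(3.986×10¹⁴ / 4.074×10⁷) = √(9.784×10⁶) = 3128 m/s.
That is 3.128 km/s.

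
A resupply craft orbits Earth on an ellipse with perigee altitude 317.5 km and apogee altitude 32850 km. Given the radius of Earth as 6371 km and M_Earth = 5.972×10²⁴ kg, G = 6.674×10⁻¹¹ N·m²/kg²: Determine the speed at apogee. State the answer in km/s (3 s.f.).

μ = GM = 6.674×10⁻¹¹ × 5.972×10²⁴ = 3.986×10¹⁴ m³/s².
r_p = 6371 + 317.5 = 6688.5 km = 6.6885×10⁶ m.
r_a = 6371 + 32850 = 39221 km = 3.9221×10⁷ m.
Semi-major axis a = (r_p + r_a)/2 = 22955 km = 2.295×10⁷ m.
Vis-viva: v² = μ(2/r − 1/a) = 3.986×10¹⁴ × (5.099×10⁻⁸ − 4.356×10⁻⁸) = 2.961×10⁶ m²/s².
v = 1721 m/s = 1.721 km/s.

v ≈ 1.72 km/s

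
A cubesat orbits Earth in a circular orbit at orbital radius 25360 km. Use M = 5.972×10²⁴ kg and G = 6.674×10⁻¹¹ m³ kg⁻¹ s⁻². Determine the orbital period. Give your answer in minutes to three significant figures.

T ≈ 670 minutes

μ = GM = 6.674×10⁻¹¹ × 5.972×10²⁴ = 3.986×10¹⁴ m³/s².
r = 25360 km = 2.536×10⁷ m.
Kepler's third law: T = 2π√(r³/μ) = 2π√((2.536×10⁷)³ / 3.986×10¹⁴).
r³/μ = 4.092×10⁷ s², so T = 2π × 6.397×10³ = 4.019×10⁴ s.
Converting: 4.019×10⁴ s ÷ 60.00 = 669.9 minutes.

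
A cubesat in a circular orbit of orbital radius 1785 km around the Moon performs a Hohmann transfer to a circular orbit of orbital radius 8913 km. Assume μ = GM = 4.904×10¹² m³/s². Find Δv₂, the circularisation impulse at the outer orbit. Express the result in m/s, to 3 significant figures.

Δv ≈ 313 m/s

r₁ = 1785 km = 1.785×10⁶ m.
r₂ = 8913 km = 8.913×10⁶ m.
Transfer ellipse a_t = (r₁ + r₂)/2 = 5.349×10⁶ m.
At r₁: circular v_c1 = √(μ/r₁) = 1658 m/s; transfer-perilune v_p = √[μ(2/r₁ − 1/a_t)] = 2140 m/s.
At r₂: circular v_c2 = √(μ/r₂) = 741.8 m/s; transfer-apolune v_a = √[μ(2/r₂ − 1/a_t)] = 428.5 m/s.
Δv₂ = v_c2 − v_a = 313.3 m/s.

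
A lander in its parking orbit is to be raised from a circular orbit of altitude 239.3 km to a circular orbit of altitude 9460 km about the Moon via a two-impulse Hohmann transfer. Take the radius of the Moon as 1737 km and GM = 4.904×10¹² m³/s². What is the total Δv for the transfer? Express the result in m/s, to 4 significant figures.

r₁ = 1737 + 239.3 = 1976.3 km = 1.9763×10⁶ m.
r₂ = 1737 + 9460 = 11197 km = 1.1197×10⁷ m.
Transfer ellipse a_t = (r₁ + r₂)/2 = 6.587×10⁶ m.
At r₁: circular v_c1 = √(μ/r₁) = 1575 m/s; transfer-perilune v_p = √[μ(2/r₁ − 1/a_t)] = 2054 m/s.
Δv₁ = v_p − v_c1 = 478.6 m/s.
At r₂: circular v_c2 = √(μ/r₂) = 661.8 m/s; transfer-apolune v_a = √[μ(2/r₂ − 1/a_t)] = 362.5 m/s.
Δv₂ = v_c2 − v_a = 299.3 m/s.
Total Δv = Δv₁ + Δv₂ = 777.9 m/s.

Δv_total ≈ 777.9 m/s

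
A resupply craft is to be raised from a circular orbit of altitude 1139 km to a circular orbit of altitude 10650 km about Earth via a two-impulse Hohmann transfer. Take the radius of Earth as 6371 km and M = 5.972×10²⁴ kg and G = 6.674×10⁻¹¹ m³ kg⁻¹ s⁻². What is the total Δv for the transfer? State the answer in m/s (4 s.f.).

μ = GM = 6.674×10⁻¹¹ × 5.972×10²⁴ = 3.986×10¹⁴ m³/s².
r₁ = 6371 + 1139 = 7510.0 km = 7.5100×10⁶ m.
r₂ = 6371 + 10650 = 17021 km = 1.7021×10⁷ m.
Transfer ellipse a_t = (r₁ + r₂)/2 = 1.227×10⁷ m.
At r₁: circular v_c1 = √(μ/r₁) = 7285 m/s; transfer-perigee v_p = √[μ(2/r₁ − 1/a_t)] = 8582 m/s.
Δv₁ = v_p − v_c1 = 1297 m/s.
At r₂: circular v_c2 = √(μ/r₂) = 4839 m/s; transfer-apogee v_a = √[μ(2/r₂ − 1/a_t)] = 3786 m/s.
Δv₂ = v_c2 − v_a = 1053 m/s.
Total Δv = Δv₁ + Δv₂ = 2349 m/s.

Δv_total ≈ 2349 m/s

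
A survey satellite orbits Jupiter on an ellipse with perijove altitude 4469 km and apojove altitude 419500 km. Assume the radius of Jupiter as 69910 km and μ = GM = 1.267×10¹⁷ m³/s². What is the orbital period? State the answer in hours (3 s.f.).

T ≈ 23.2 hours

r_p = 69910 + 4469 = 74379 km = 7.4379×10⁷ m.
r_a = 69910 + 419500 = 489410 km = 4.8941×10⁸ m.
Semi-major axis a = (r_p + r_a)/2 = (74379 + 4.8941×10⁵)/2 = 2.8189×10⁵ km = 2.819×10⁸ m.
By Kepler's third law T = 2π√(a³/μ) = 2π × 1.330×10⁴ = 8.355×10⁴ s.
= 23.21 hours.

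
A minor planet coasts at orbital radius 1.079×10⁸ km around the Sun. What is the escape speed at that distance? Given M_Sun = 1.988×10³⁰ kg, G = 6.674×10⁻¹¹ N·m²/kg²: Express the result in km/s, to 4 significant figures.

v_esc ≈ 49.59 km/s

μ = GM = 6.674×10⁻¹¹ × 1.988×10³⁰ = 1.327×10²⁰ m³/s².
r = 1.079×10⁸ km = 1.079×10¹¹ m.
Escape speed v_esc = √(2μ/r) = √(2 × 1.327×10²⁰ / 1.079×10¹¹) = √(2.459×10⁹) = 49590 m/s.
= 49.59 km/s.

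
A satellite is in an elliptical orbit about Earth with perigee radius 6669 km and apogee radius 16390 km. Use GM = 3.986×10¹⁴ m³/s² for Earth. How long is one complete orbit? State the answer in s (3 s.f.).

Semi-major axis a = (r_p + r_a)/2 = (6669.0 + 16390)/2 = 11530 km = 1.153×10⁷ m.
By Kepler's third law T = 2π√(a³/μ) = 2π × 1.961×10³ = 1.232×10⁴ s.

T ≈ 12300 s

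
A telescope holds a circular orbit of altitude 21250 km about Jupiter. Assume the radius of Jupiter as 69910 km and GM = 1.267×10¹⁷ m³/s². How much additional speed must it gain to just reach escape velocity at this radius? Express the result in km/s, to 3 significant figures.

Δv ≈ 15.4 km/s

r = 69910 + 21250 = 91160 km = 9.1160×10⁷ m.
Circular speed v_c = √(μ/r) = 37280 m/s.
Escape speed v_esc = √(2μ/r) = √2 × v_c = 52720 m/s.
Δv = v_esc − v_c = 15440 m/s = 15.44 km/s.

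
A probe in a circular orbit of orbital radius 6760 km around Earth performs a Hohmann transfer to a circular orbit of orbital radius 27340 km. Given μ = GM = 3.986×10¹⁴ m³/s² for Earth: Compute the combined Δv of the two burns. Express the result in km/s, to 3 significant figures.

Δv_total ≈ 3.46 km/s

r₁ = 6760 km = 6.760×10⁶ m.
r₂ = 27340 km = 2.734×10⁷ m.
Transfer ellipse a_t = (r₁ + r₂)/2 = 1.705×10⁷ m.
At r₁: circular v_c1 = √(μ/r₁) = 7679 m/s; transfer-perigee v_p = √[μ(2/r₁ − 1/a_t)] = 9724 m/s.
Δv₁ = v_p − v_c1 = 2045 m/s.
At r₂: circular v_c2 = √(μ/r₂) = 3818 m/s; transfer-apogee v_a = √[μ(2/r₂ − 1/a_t)] = 2404 m/s.
Δv₂ = v_c2 − v_a = 1414 m/s.
Total Δv = Δv₁ + Δv₂ = 3459 m/s = 3.459 km/s.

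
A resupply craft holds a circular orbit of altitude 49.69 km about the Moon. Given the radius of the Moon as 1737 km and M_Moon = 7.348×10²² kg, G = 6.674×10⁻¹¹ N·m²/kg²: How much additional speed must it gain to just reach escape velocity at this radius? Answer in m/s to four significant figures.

Δv ≈ 686.2 m/s

μ = GM = 6.674×10⁻¹¹ × 7.348×10²² = 4.904×10¹² m³/s².
r = 1737 + 49.69 = 1786.7 km = 1.7867×10⁶ m.
Circular speed v_c = √(μ/r) = 1657 m/s.
Escape speed v_esc = √(2μ/r) = √2 × v_c = 2343 m/s.
Δv = v_esc − v_c = 686.2 m/s.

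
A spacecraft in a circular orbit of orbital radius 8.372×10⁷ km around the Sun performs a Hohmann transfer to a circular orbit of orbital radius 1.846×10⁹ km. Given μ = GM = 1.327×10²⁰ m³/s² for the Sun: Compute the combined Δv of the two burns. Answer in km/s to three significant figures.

Δv_total ≈ 21.2 km/s

r₁ = 8.372×10⁷ km = 8.372×10¹⁰ m.
r₂ = 1.846×10⁹ km = 1.846×10¹² m.
Transfer ellipse a_t = (r₁ + r₂)/2 = 9.649×10¹¹ m.
At r₁: circular v_c1 = √(μ/r₁) = 39810 m/s; transfer-perihelion v_p = √[μ(2/r₁ − 1/a_t)] = 55070 m/s.
Δv₁ = v_p − v_c1 = 15260 m/s.
At r₂: circular v_c2 = √(μ/r₂) = 8479 m/s; transfer-aphelion v_a = √[μ(2/r₂ − 1/a_t)] = 2497 m/s.
Δv₂ = v_c2 − v_a = 5981 m/s.
Total Δv = Δv₁ + Δv₂ = 21240 m/s = 21.24 km/s.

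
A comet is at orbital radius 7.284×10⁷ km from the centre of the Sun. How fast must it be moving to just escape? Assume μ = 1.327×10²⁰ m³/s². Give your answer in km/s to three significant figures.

r = 7.284×10⁷ km = 7.284×10¹⁰ m.
Escape speed v_esc = √(2μ/r) = √(2 × 1.327×10²⁰ / 7.284×10¹⁰) = √(3.644×10⁹) = 60360 m/s.
= 60.36 km/s.

v_esc ≈ 60.4 km/s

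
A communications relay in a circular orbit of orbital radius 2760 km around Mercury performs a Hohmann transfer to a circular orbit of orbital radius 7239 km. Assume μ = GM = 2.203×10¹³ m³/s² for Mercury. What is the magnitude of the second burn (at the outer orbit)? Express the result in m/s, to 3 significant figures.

r₁ = 2760 km = 2.760×10⁶ m.
r₂ = 7239 km = 7.239×10⁶ m.
Transfer ellipse a_t = (r₁ + r₂)/2 = 5.000×10⁶ m.
At r₁: circular v_c1 = √(μ/r₁) = 2825 m/s; transfer-periherm v_p = √[μ(2/r₁ − 1/a_t)] = 3400 m/s.
At r₂: circular v_c2 = √(μ/r₂) = 1744 m/s; transfer-apoherm v_a = √[μ(2/r₂ − 1/a_t)] = 1296 m/s.
Δv₂ = v_c2 − v_a = 448.3 m/s.

Δv ≈ 448 m/s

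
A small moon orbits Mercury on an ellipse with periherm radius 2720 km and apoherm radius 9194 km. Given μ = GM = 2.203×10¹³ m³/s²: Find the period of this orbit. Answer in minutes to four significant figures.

Semi-major axis a = (r_p + r_a)/2 = (2720.0 + 9194.0)/2 = 5957.0 km = 5.957×10⁶ m.
By Kepler's third law T = 2π√(a³/μ) = 2π × 3.098×10³ = 1.946×10⁴ s.
= 324.4 minutes.

T ≈ 324.4 minutes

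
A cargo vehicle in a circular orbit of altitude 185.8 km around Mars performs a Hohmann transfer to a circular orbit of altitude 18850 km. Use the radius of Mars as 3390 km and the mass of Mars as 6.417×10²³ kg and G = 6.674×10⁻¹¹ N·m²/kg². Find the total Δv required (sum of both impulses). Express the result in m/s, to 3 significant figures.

Δv_total ≈ 1740 m/s

μ = GM = 6.674×10⁻¹¹ × 6.417×10²³ = 4.283×10¹³ m³/s².
r₁ = 3390 + 185.8 = 3575.8 km = 3.5758×10⁶ m.
r₂ = 3390 + 18850 = 22240 km = 2.2240×10⁷ m.
Transfer ellipse a_t = (r₁ + r₂)/2 = 1.291×10⁷ m.
At r₁: circular v_c1 = √(μ/r₁) = 3461 m/s; transfer-periapsis v_p = √[μ(2/r₁ − 1/a_t)] = 4543 m/s.
Δv₁ = v_p − v_c1 = 1082 m/s.
At r₂: circular v_c2 = √(μ/r₂) = 1388 m/s; transfer-apoapsis v_a = √[μ(2/r₂ − 1/a_t)] = 730.4 m/s.
Δv₂ = v_c2 − v_a = 657.3 m/s.
Total Δv = Δv₁ + Δv₂ = 1739 m/s.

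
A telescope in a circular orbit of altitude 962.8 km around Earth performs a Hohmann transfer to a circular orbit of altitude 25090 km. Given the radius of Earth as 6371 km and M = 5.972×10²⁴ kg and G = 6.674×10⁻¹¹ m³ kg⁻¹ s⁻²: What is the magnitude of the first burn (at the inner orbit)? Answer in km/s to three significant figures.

μ = GM = 6.674×10⁻¹¹ × 5.972×10²⁴ = 3.986×10¹⁴ m³/s².
r₁ = 6371 + 962.8 = 7333.8 km = 7.3338×10⁶ m.
r₂ = 6371 + 25090 = 31461 km = 3.1461×10⁷ m.
Transfer ellipse a_t = (r₁ + r₂)/2 = 1.940×10⁷ m.
At r₁: circular v_c1 = √(μ/r₁) = 7372 m/s; transfer-perigee v_p = √[μ(2/r₁ − 1/a_t)] = 9389 m/s.
Δv₁ = v_p − v_c1 = 2017 m/s.
= 2.017 km/s.

Δv ≈ 2.02 km/s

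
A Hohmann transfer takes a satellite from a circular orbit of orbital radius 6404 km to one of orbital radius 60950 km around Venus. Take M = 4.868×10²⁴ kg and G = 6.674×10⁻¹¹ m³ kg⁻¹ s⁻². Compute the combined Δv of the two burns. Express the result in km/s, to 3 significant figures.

μ = GM = 6.674×10⁻¹¹ × 4.868×10²⁴ = 3.249×10¹⁴ m³/s².
r₁ = 6404 km = 6.404×10⁶ m.
r₂ = 60950 km = 6.095×10⁷ m.
Transfer ellipse a_t = (r₁ + r₂)/2 = 3.368×10⁷ m.
At r₁: circular v_c1 = √(μ/r₁) = 7123 m/s; transfer-periapsis v_p = √[μ(2/r₁ − 1/a_t)] = 9582 m/s.
Δv₁ = v_p − v_c1 = 2459 m/s.
At r₂: circular v_c2 = √(μ/r₂) = 2309 m/s; transfer-apoapsis v_a = √[μ(2/r₂ − 1/a_t)] = 1007 m/s.
Δv₂ = v_c2 − v_a = 1302 m/s.
Total Δv = Δv₁ + Δv₂ = 3761 m/s = 3.761 km/s.

Δv_total ≈ 3.76 km/s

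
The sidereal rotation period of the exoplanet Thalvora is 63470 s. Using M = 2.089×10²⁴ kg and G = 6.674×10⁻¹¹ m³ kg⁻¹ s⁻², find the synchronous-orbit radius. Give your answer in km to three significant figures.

r_sync ≈ 24200 km

μ = GM = 6.674×10⁻¹¹ × 2.089×10²⁴ = 1.394×10¹⁴ m³/s².
A synchronous orbit has period T, so by Kepler's third law a = (μT²/4π²)^(1/3).
μT²/4π² = 1.394×10¹⁴ × (6.347×10⁴)² / 39.48 = 1.423×10²² m³.
a = 2.423×10⁷ m = 24231 km.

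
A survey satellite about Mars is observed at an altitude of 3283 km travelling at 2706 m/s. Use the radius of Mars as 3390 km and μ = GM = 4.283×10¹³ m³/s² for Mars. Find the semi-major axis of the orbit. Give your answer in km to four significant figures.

r = 3390 + 3283 = 6673.0 km = 6.673×10⁶ m.
Vis-viva rearranged: 1/a = 2/r − v²/μ = 2.997×10⁻⁷ − 1.710×10⁻⁷ = 1.288×10⁻⁷ m⁻¹.
a = 7.767×10⁶ m = 7767.0 km.

a ≈ 7767 km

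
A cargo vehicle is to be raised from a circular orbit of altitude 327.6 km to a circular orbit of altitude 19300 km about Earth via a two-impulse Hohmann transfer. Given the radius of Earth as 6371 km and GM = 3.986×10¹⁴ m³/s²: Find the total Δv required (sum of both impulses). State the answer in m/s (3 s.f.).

Δv_total ≈ 3410 m/s

r₁ = 6371 + 327.6 = 6698.6 km = 6.6986×10⁶ m.
r₂ = 6371 + 19300 = 25671 km = 2.5671×10⁷ m.
Transfer ellipse a_t = (r₁ + r₂)/2 = 1.618×10⁷ m.
At r₁: circular v_c1 = √(μ/r₁) = 7714 m/s; transfer-perigee v_p = √[μ(2/r₁ − 1/a_t)] = 9715 m/s.
Δv₁ = v_p − v_c1 = 2001 m/s.
At r₂: circular v_c2 = √(μ/r₂) = 3940 m/s; transfer-apogee v_a = √[μ(2/r₂ − 1/a_t)] = 2535 m/s.
Δv₂ = v_c2 − v_a = 1405 m/s.
Total Δv = Δv₁ + Δv₂ = 3407 m/s.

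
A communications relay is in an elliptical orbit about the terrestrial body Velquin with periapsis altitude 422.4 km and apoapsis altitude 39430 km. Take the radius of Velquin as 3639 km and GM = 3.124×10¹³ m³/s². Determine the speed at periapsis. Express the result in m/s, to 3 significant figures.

v ≈ 3750 m/s

r_p = 3639 + 422.4 = 4061.4 km = 4.0614×10⁶ m.
r_a = 3639 + 39430 = 43069 km = 4.3069×10⁷ m.
Semi-major axis a = (r_p + r_a)/2 = 23565 km = 2.357×10⁷ m.
Vis-viva: v² = μ(2/r − 1/a) = 3.124×10¹³ × (4.924×10⁻⁷ − 4.244×10⁻⁸) = 1.406×10⁷ m²/s².
v = 3749 m/s.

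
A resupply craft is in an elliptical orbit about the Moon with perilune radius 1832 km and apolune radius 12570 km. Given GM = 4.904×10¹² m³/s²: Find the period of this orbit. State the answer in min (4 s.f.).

Semi-major axis a = (r_p + r_a)/2 = (1832.0 + 12570)/2 = 7201.0 km = 7.201×10⁶ m.
By Kepler's third law T = 2π√(a³/μ) = 2π × 8.726×10³ = 5.483×10⁴ s.
= 913.8 min.

T ≈ 913.8 min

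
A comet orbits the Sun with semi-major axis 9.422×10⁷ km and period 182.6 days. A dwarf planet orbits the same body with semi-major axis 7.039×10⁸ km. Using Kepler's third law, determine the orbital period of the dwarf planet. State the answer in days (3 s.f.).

T₂ ≈ 3730 days

Kepler's third law: T² ∝ a³, so T₂ = T₁ (a₂/a₁)^(3/2).
a₂/a₁ = 7.471, (a₂/a₁)^(3/2) = 20.42.
T₂ = 182.6 × 20.42 = 3729 days.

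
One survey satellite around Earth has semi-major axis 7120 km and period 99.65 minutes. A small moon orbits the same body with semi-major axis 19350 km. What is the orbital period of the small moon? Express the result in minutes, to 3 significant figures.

T₂ ≈ 446 minutes

Kepler's third law: T² ∝ a³, so T₂ = T₁ (a₂/a₁)^(3/2).
a₂/a₁ = 2.718, (a₂/a₁)^(3/2) = 4.480.
T₂ = 99.65 × 4.480 = 446.5 minutes.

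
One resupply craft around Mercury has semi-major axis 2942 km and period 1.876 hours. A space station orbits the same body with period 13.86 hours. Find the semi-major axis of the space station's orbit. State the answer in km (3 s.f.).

a₂ ≈ 11200 km

Kepler's third law: a³ ∝ T², so a₂ = a₁ (T₂/T₁)^(2/3).
T₂/T₁ = 7.388, (T₂/T₁)^(2/3) = 3.793.
a₂ = 2942 × 3.793 = 11160 km.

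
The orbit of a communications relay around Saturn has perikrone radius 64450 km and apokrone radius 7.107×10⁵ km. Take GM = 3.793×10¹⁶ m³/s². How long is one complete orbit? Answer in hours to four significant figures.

T ≈ 68.38 hours

Semi-major axis a = (r_p + r_a)/2 = (64450 + 7.1070×10⁵)/2 = 3.8758×10⁵ km = 3.876×10⁸ m.
By Kepler's third law T = 2π√(a³/μ) = 2π × 3.918×10⁴ = 2.462×10⁵ s.
= 68.38 hours.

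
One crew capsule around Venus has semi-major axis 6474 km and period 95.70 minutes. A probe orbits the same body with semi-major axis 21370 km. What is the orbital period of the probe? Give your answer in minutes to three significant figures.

Kepler's third law: T² ∝ a³, so T₂ = T₁ (a₂/a₁)^(3/2).
a₂/a₁ = 3.301, (a₂/a₁)^(3/2) = 5.997.
T₂ = 95.70 × 5.997 = 573.9 minutes.

T₂ ≈ 574 minutes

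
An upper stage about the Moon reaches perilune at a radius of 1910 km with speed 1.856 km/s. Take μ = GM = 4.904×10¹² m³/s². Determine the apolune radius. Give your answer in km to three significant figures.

apolune radius ≈ 3890 km

r_p = 1.910×10⁶ m.
Specific energy ε = v²/2 − μ/r = -8.452×10⁵ J/kg, so a = −μ/(2ε) = 2.901×10⁶ m.
The apsides satisfy r_p + r_a = 2a, so the apolune radius is 2a − r_p = 3.892×10⁶ m = 3892.4 km.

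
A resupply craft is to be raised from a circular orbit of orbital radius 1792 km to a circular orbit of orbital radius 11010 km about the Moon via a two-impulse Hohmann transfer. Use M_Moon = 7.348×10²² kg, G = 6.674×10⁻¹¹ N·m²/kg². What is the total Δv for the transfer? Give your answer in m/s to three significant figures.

Δv_total ≈ 830 m/s

μ = GM = 6.674×10⁻¹¹ × 7.348×10²² = 4.904×10¹² m³/s².
r₁ = 1792 km = 1.792×10⁶ m.
r₂ = 11010 km = 1.101×10⁷ m.
Transfer ellipse a_t = (r₁ + r₂)/2 = 6.401×10⁶ m.
At r₁: circular v_c1 = √(μ/r₁) = 1654 m/s; transfer-perilune v_p = √[μ(2/r₁ − 1/a_t)] = 2170 m/s.
Δv₁ = v_p − v_c1 = 515.3 m/s.
At r₂: circular v_c2 = √(μ/r₂) = 667.4 m/s; transfer-apolune v_a = √[μ(2/r₂ − 1/a_t)] = 353.1 m/s.
Δv₂ = v_c2 − v_a = 314.3 m/s.
Total Δv = Δv₁ + Δv₂ = 829.6 m/s.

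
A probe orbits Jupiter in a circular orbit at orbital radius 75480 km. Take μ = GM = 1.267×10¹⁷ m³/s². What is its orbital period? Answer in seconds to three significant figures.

T ≈ 11600 seconds

r = 75480 km = 7.548×10⁷ m.
Kepler's third law: T = 2π√(r³/μ) = 2π√((7.548×10⁷)³ / 1.267×10¹⁷).
r³/μ = 3.394×10⁶ s², so T = 2π × 1.842×10³ = 1.158×10⁴ s.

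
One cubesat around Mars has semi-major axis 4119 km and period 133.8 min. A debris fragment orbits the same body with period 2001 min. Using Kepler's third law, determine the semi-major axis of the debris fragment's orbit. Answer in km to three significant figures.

a₂ ≈ 25000 km

Kepler's third law: a³ ∝ T², so a₂ = a₁ (T₂/T₁)^(2/3).
T₂/T₁ = 14.96, (T₂/T₁)^(2/3) = 6.070.
a₂ = 4119 × 6.070 = 25000 km.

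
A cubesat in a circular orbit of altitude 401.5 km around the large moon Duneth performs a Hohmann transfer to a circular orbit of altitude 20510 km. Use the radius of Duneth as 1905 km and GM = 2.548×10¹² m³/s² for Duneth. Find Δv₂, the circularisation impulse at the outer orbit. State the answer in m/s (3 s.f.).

Δv ≈ 192 m/s

r₁ = 1905 + 401.5 = 2306.5 km = 2.3065×10⁶ m.
r₂ = 1905 + 20510 = 22415 km = 2.2415×10⁷ m.
Transfer ellipse a_t = (r₁ + r₂)/2 = 1.236×10⁷ m.
At r₁: circular v_c1 = √(μ/r₁) = 1051 m/s; transfer-periapsis v_p = √[μ(2/r₁ − 1/a_t)] = 1415 m/s.
At r₂: circular v_c2 = √(μ/r₂) = 337.2 m/s; transfer-apoapsis v_a = √[μ(2/r₂ − 1/a_t)] = 145.6 m/s.
Δv₂ = v_c2 − v_a = 191.5 m/s.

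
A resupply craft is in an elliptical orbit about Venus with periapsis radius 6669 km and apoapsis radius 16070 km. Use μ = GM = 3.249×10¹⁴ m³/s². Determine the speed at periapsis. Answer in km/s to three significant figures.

Semi-major axis a = (r_p + r_a)/2 = 11370 km = 1.137×10⁷ m.
Vis-viva: v² = μ(2/r − 1/a) = 3.249×10¹⁴ × (2.999×10⁻⁷ − 8.795×10⁻⁸) = 6.886×10⁷ m²/s².
v = 8298 m/s = 8.298 km/s.

v ≈ 8.30 km/s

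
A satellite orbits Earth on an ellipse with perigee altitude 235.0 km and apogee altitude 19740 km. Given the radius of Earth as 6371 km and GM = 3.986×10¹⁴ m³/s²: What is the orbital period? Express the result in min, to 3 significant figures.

r_p = 6371 + 235.0 = 6606.0 km = 6.6060×10⁶ m.
r_a = 6371 + 19740 = 26111 km = 2.6111×10⁷ m.
Semi-major axis a = (r_p + r_a)/2 = (6606.0 + 26111)/2 = 16358 km = 1.636×10⁷ m.
By Kepler's third law T = 2π√(a³/μ) = 2π × 3.314×10³ = 2.082×10⁴ s.
= 347.0 min.

T ≈ 347 min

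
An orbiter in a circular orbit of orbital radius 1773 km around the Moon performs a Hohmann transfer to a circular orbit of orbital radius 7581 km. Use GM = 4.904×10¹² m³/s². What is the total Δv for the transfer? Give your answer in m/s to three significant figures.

r₁ = 1773 km = 1.773×10⁶ m.
r₂ = 7581 km = 7.581×10⁶ m.
Transfer ellipse a_t = (r₁ + r₂)/2 = 4.677×10⁶ m.
At r₁: circular v_c1 = √(μ/r₁) = 1663 m/s; transfer-perilune v_p = √[μ(2/r₁ − 1/a_t)] = 2117 m/s.
Δv₁ = v_p − v_c1 = 454.3 m/s.
At r₂: circular v_c2 = √(μ/r₂) = 804.3 m/s; transfer-apolune v_a = √[μ(2/r₂ − 1/a_t)] = 495.2 m/s.
Δv₂ = v_c2 − v_a = 309.1 m/s.
Total Δv = Δv₁ + Δv₂ = 763.4 m/s.

Δv_total ≈ 763 m/s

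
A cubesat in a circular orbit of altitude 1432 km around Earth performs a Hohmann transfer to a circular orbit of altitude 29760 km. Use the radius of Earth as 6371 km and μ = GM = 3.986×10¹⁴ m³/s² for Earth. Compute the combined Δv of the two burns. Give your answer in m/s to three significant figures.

r₁ = 6371 + 1432 = 7803.0 km = 7.8030×10⁶ m.
r₂ = 6371 + 29760 = 36131 km = 3.6131×10⁷ m.
Transfer ellipse a_t = (r₁ + r₂)/2 = 2.197×10⁷ m.
At r₁: circular v_c1 = √(μ/r₁) = 7147 m/s; transfer-perigee v_p = √[μ(2/r₁ − 1/a_t)] = 9166 m/s.
Δv₁ = v_p − v_c1 = 2019 m/s.
At r₂: circular v_c2 = √(μ/r₂) = 3321 m/s; transfer-apogee v_a = √[μ(2/r₂ − 1/a_t)] = 1980 m/s.
Δv₂ = v_c2 − v_a = 1342 m/s.
Total Δv = Δv₁ + Δv₂ = 3361 m/s.

Δv_total ≈ 3360 m/s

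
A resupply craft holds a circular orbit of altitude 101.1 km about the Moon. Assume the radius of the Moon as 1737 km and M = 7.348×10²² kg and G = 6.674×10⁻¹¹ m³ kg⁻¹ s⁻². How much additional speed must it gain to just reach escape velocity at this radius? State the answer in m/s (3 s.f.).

μ = GM = 6.674×10⁻¹¹ × 7.348×10²² = 4.904×10¹² m³/s².
r = 1737 + 101.1 = 1838.1 km = 1.8381×10⁶ m.
Circular speed v_c = √(μ/r) = 1633 m/s.
Escape speed v_esc = √(2μ/r) = √2 × v_c = 2310 m/s.
Δv = v_esc − v_c = 676.6 m/s.

Δv ≈ 677 m/s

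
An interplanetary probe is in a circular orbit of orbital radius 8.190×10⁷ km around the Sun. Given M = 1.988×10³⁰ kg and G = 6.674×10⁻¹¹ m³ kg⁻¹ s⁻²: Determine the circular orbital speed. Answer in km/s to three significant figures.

v ≈ 40.2 km/s

μ = GM = 6.674×10⁻¹¹ × 1.988×10³⁰ = 1.327×10²⁰ m³/s².
r = 8.190×10⁷ km = 8.190×10¹⁰ m.
For a circular orbit v = √(μ/r) = √(1.327×10²⁰ / 8.190×10¹⁰) = √(1.620×10⁹) = 40250 m/s.
That is 40.25 km/s.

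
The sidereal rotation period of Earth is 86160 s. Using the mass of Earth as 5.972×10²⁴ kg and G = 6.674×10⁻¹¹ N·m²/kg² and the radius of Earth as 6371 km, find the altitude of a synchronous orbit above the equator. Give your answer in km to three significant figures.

h_sync ≈ 35800 km

μ = GM = 6.674×10⁻¹¹ × 5.972×10²⁴ = 3.986×10¹⁴ m³/s².
A synchronous orbit has period T, so by Kepler's third law a = (μT²/4π²)^(1/3).
μT²/4π² = 3.986×10¹⁴ × (8.616×10⁴)² / 39.48 = 7.495×10²² m³.
a = 4.216×10⁷ m = 42162 km.
Altitude h = a − R = 42162 − 6371 = 35791 km.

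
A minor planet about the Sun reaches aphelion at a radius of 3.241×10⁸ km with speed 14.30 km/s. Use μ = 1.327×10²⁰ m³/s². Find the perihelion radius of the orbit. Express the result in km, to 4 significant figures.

r_a = 3.241×10¹¹ m.
Specific energy ε = v²/2 − μ/r = -3.072×10⁸ J/kg, so a = −μ/(2ε) = 2.160×10¹¹ m.
The apsides satisfy r_p + r_a = 2a, so the perihelion radius is 2a − r_a = 1.079×10¹¹ m = 1.0787×10⁸ km.

perihelion radius ≈ 1.079×10⁸ km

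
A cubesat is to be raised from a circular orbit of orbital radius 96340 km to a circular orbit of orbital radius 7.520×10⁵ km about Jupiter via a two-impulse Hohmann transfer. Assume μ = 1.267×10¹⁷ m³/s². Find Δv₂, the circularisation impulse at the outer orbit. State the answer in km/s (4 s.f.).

Δv ≈ 6.794 km/s

r₁ = 96340 km = 9.634×10⁷ m.
r₂ = 7.520×10⁵ km = 7.520×10⁸ m.
Transfer ellipse a_t = (r₁ + r₂)/2 = 4.242×10⁸ m.
At r₁: circular v_c1 = √(μ/r₁) = 36260 m/s; transfer-perijove v_p = √[μ(2/r₁ − 1/a_t)] = 48290 m/s.
At r₂: circular v_c2 = √(μ/r₂) = 12980 m/s; transfer-apojove v_a = √[μ(2/r₂ − 1/a_t)] = 6186 m/s.
Δv₂ = v_c2 − v_a = 6794 m/s.
= 6.794 km/s.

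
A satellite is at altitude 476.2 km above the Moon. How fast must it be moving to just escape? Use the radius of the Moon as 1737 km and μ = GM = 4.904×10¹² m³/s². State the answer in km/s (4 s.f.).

v_esc ≈ 2.105 km/s

r = 1737 + 476.2 = 2213.2 km = 2.2132×10⁶ m.
Escape speed v_esc = √(2μ/r) = √(2 × 4.904×10¹² / 2.213×10⁶) = √(4.432×10⁶) = 2105 m/s.
= 2.105 km/s.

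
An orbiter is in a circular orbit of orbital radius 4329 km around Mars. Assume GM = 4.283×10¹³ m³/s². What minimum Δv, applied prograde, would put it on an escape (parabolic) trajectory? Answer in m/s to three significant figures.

r = 4329 km = 4.329×10⁶ m.
Circular speed v_c = √(μ/r) = 3145 m/s.
Escape speed v_esc = √(2μ/r) = √2 × v_c = 4448 m/s.
Δv = v_esc − v_c = 1303 m/s.

Δv ≈ 1300 m/s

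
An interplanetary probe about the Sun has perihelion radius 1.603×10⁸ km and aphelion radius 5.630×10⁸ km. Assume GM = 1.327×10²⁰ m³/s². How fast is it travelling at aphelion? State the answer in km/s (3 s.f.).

Semi-major axis a = (r_p + r_a)/2 = 3.6165×10⁸ km = 3.616×10¹¹ m.
Vis-viva: v² = μ(2/r − 1/a) = 1.327×10²⁰ × (3.552×10⁻¹² − 2.765×10⁻¹²) = 1.045×10⁸ m²/s².
v = 10220 m/s = 10.22 km/s.

v ≈ 10.2 km/s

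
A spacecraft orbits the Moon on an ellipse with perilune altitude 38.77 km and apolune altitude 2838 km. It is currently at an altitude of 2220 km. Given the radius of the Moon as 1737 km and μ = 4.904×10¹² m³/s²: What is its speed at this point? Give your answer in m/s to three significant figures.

r_p = 1737 + 38.77 = 1775.8 km = 1.7758×10⁶ m.
r_a = 1737 + 2838 = 4575.0 km = 4.5750×10⁶ m.
r = 1737 + 2220 = 3957.0 km = 3.957×10⁶ m.
Semi-major axis a = (r_p + r_a)/2 = 3175.4 km = 3.175×10⁶ m.
Vis-viva: v² = μ(2/r − 1/a) = 4.904×10¹² × (5.054×10⁻⁷ − 3.149×10⁻⁷) = 9.343×10⁵ m²/s².
v = 966.6 m/s.

v ≈ 967 m/s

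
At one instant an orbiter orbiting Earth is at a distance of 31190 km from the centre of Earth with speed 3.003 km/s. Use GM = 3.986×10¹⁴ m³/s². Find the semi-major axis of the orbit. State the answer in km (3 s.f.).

r = 3.119×10⁷ m.
Specific orbital energy ε = v²/2 − μ/r = (3003)²/2 − 3.986×10¹⁴/3.119×10⁷ = -8.271×10⁶ J/kg.
Since ε = −μ/(2a), a = −μ/(2ε) = 2.410×10⁷ m = 24097 km.

a ≈ 24100 km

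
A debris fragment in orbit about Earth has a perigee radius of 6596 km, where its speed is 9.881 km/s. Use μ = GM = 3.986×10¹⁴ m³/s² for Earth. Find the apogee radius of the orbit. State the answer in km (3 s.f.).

apogee radius ≈ 27700 km

r_p = 6.596×10⁶ m.
Specific energy ε = v²/2 − μ/r = -1.161×10⁷ J/kg, so a = −μ/(2ε) = 1.716×10⁷ m.
The apsides satisfy r_p + r_a = 2a, so the apogee radius is 2a − r_p = 2.773×10⁷ m = 27726 km.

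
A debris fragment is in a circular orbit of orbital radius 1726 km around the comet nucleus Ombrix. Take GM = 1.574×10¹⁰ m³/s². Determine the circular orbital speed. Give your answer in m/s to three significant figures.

r = 1726 km = 1.726×10⁶ m.
For a circular orbit v = √(μ/r) = √(1.574×10¹⁰ / 1.726×10⁶) = √(9.119×10³) = 95.50 m/s.

v ≈ 95.5 m/s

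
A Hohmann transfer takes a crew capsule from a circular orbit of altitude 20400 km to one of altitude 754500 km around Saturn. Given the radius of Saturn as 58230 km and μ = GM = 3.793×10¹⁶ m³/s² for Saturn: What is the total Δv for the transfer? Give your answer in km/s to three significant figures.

r₁ = 58230 + 20400 = 78630 km = 7.8630×10⁷ m.
r₂ = 58230 + 754500 = 812730 km = 8.1273×10⁸ m.
Transfer ellipse a_t = (r₁ + r₂)/2 = 4.457×10⁸ m.
At r₁: circular v_c1 = √(μ/r₁) = 21960 m/s; transfer-perikrone v_p = √[μ(2/r₁ − 1/a_t)] = 29660 m/s.
Δv₁ = v_p − v_c1 = 7696 m/s.
At r₂: circular v_c2 = √(μ/r₂) = 6832 m/s; transfer-apokrone v_a = √[μ(2/r₂ − 1/a_t)] = 2869 m/s.
Δv₂ = v_c2 − v_a = 3962 m/s.
Total Δv = Δv₁ + Δv₂ = 11660 m/s = 11.66 km/s.

Δv_total ≈ 11.7 km/s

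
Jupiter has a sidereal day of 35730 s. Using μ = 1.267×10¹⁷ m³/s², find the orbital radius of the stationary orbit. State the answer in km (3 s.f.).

r_sync ≈ 1.60×10⁵ km

A synchronous orbit has period T, so by Kepler's third law a = (μT²/4π²)^(1/3).
μT²/4π² = 1.267×10¹⁷ × (3.573×10⁴)² / 39.48 = 4.097×10²⁴ m³.
a = 1.600×10⁸ m = 1.6002×10⁵ km.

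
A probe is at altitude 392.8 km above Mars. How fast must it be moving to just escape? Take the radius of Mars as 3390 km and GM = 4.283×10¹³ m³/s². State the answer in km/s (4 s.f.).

v_esc ≈ 4.759 km/s

r = 3390 + 392.8 = 3782.8 km = 3.7828×10⁶ m.
Escape speed v_esc = √(2μ/r) = √(2 × 4.283×10¹³ / 3.783×10⁶) = √(2.264×10⁷) = 4759 m/s.
= 4.759 km/s.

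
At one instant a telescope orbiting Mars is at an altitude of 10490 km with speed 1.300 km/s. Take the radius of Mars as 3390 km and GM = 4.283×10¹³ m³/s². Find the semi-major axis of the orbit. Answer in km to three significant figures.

r = 3390 + 10490 = 13880 km = 1.388×10⁷ m.
Vis-viva rearranged: 1/a = 2/r − v²/μ = 1.441×10⁻⁷ − 3.946×10⁻⁸ = 1.046×10⁻⁷ m⁻¹.
a = 9.557×10⁶ m = 9557.1 km.

a ≈ 9560 km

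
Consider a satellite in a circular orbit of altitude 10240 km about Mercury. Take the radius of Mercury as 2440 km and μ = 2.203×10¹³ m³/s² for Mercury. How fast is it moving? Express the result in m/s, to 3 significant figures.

v ≈ 1320 m/s

r = 2440 + 10240 = 12680 km = 1.2680×10⁷ m.
For a circular orbit v = √(μ/r) = √(2.203×10¹³ / 1.268×10⁷) = √(1.737×10⁶) = 1318 m/s.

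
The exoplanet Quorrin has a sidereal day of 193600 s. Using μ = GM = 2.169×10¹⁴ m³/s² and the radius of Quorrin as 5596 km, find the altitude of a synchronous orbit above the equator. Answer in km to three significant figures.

A synchronous orbit has period T, so by Kepler's third law a = (μT²/4π²)^(1/3).
μT²/4π² = 2.169×10¹⁴ × (1.936×10⁵)² / 39.48 = 2.059×10²³ m³.
a = 5.905×10⁷ m = 59052 km.
Altitude h = a − R = 59052 − 5596 = 53456 km.

h_sync ≈ 53500 km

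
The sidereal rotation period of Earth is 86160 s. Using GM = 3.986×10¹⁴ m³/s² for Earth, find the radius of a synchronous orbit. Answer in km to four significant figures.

r_sync ≈ 42160 km

A synchronous orbit has period T, so by Kepler's third law a = (μT²/4π²)^(1/3).
μT²/4π² = 3.986×10¹⁴ × (8.616×10⁴)² / 39.48 = 7.495×10²² m³.
a = 4.216×10⁷ m = 42163 km.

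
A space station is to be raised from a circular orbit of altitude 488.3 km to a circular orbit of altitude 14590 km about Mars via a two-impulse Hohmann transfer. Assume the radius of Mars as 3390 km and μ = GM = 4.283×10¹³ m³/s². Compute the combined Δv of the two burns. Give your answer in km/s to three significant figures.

r₁ = 3390 + 488.3 = 3878.3 km = 3.8783×10⁶ m.
r₂ = 3390 + 14590 = 17980 km = 1.7980×10⁷ m.
Transfer ellipse a_t = (r₁ + r₂)/2 = 1.093×10⁷ m.
At r₁: circular v_c1 = √(μ/r₁) = 3323 m/s; transfer-periapsis v_p = √[μ(2/r₁ − 1/a_t)] = 4262 m/s.
Δv₁ = v_p − v_c1 = 939.2 m/s.
At r₂: circular v_c2 = √(μ/r₂) = 1543 m/s; transfer-apoapsis v_a = √[μ(2/r₂ − 1/a_t)] = 919.4 m/s.
Δv₂ = v_c2 − v_a = 624.0 m/s.
Total Δv = Δv₁ + Δv₂ = 1563 m/s = 1.563 km/s.

Δv_total ≈ 1.56 km/s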